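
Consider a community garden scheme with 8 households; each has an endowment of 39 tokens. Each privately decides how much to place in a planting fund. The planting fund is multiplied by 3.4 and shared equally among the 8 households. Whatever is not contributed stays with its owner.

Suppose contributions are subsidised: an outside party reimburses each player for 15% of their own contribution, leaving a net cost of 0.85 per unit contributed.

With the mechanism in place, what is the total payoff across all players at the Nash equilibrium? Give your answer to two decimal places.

With the mechanism, a contributed unit returns (3.4/8) / 0.85 = 0.5000 per unit of net cost — still below 1 — so contributing 0 remains dominant for every player.
Everyone keeps their endowment and the group total is 8 × 39 = 312.

312.00 tokens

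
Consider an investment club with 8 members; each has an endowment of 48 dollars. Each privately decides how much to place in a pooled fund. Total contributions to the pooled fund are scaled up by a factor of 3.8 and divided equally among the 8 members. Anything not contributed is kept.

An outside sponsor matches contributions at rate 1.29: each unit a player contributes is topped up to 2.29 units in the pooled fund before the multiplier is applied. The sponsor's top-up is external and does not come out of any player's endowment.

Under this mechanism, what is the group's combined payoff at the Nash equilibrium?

With the mechanism, a contributed unit returns 3.8 × 2.29 / 8 = 1.0878 per unit of net cost to the contributor — now above 1 — so contributing fully is weakly dominant for every player.
At the Nash equilibrium everyone contributes 48. Group total payoff = 3.8 × 2.29 × 384 = 3341.57.

3341.57 dollars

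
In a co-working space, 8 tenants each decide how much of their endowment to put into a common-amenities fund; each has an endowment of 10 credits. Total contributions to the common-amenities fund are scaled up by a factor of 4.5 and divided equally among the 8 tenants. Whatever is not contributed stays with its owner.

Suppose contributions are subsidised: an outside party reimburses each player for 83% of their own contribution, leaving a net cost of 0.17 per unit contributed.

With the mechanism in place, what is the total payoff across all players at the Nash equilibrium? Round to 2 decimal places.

426.40 credits

Under the mechanism each unit contributed yields (4.5/8) / 0.17 = 3.3088 back to its contributor per unit of net cost, which exceeds 1, making full contribution the dominant choice for everyone.
At the Nash equilibrium everyone contributes 10. Group total payoff = 8 × (10 × 0.83 + 4.5 × 10) = 426.40.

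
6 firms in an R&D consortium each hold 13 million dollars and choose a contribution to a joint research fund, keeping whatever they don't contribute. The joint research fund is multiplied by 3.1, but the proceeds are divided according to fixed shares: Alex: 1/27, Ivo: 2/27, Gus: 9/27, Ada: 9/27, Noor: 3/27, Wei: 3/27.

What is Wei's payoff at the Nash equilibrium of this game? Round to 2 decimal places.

For player j, contributing a unit is worthwhile iff 3.1 × (j's share) ≥ 1, i.e. iff j's share is at least 0.3226.
The shares above 0.3226 belong to Gus and Ada, contributing 13 each; the remaining 4 contribute 0. Total contributed: 26.
Wei keeps 13 and receives 3.1 × 26 × 3/27 = 8.96 from the joint research fund, for a payoff of 21.96.

21.96 million dollars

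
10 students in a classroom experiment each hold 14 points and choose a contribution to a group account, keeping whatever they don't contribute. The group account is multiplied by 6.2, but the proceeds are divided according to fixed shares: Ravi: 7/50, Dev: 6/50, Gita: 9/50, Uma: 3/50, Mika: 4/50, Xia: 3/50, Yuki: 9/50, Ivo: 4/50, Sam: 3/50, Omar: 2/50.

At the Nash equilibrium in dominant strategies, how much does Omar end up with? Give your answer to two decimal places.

Each unit j contributes comes back to j as 6.2 × (j's share), so j prefers to contribute only if that share exceeds 1/6.2 = 0.1613; otherwise keeping the unit dominates.
Gita and Yuki are above the threshold, contributing 14 each; the remaining 8 contribute 0. Total contributed: 28.
Omar keeps 14 and receives 6.2 × 28 × 2/50 = 6.94 from the group account, for a payoff of 20.94.

20.94 points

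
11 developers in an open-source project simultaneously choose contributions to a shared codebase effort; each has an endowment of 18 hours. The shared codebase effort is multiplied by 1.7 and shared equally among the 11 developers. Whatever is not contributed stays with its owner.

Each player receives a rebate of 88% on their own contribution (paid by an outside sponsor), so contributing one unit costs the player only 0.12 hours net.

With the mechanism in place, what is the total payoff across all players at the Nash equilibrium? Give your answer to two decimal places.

510.84 hours

The effective private return per unit is now (1.7/11) / 0.12 = 1.2879 > 1, so every player's dominant strategy flips to full contribution.
So the Nash equilibrium is full contribution by all 11; the group earns 11 × (18 × 0.88 + 1.7 × 18) = 510.84.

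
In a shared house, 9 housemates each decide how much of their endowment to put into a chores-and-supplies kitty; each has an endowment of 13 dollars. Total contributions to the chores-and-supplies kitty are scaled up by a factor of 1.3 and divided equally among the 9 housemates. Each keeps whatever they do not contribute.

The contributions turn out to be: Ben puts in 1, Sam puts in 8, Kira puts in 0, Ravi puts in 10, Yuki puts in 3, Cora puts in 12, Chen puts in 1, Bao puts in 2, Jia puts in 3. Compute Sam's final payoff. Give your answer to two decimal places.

10.78 dollars

Total contributed: 1 + 8 + 0 + 10 + 3 + 12 + 1 + 2 + 3 = 40.
Each receives 1.3 × 40 / 9 = 5.78 from the chores-and-supplies kitty.
Sam keeps 13 − 8 = 5, so Sam's payoff is 5 + 5.78 = 10.78.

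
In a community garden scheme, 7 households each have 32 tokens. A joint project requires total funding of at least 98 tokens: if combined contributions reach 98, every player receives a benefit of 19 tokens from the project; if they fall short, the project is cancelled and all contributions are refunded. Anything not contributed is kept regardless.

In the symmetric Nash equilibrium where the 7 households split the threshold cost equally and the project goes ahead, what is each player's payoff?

Equal share of the threshold: 98/7 = 14.
At this profile no one gains by cutting their contribution: any cut drops the total below 98, the project is cancelled, contributions are refunded, and the deviator ends with 32, which is less than 32 − 14 + 19 = 37. Contributing more than 14 just wastes the excess. So contributing exactly 14 is a best response.
Each player's payoff: 32 − 14 + 19 = 37.

37 tokens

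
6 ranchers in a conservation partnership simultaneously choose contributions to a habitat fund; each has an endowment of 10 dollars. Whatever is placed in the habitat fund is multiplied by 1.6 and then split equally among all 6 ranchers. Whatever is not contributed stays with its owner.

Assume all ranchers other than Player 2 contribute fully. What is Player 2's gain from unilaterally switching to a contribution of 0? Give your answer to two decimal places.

Switching from a contribution of 10 to 0 lets Player 2 keep an extra 10 dollars, but lowers the habitat fund by 10, which costs Player 2 their own share of that drop: 1.6/6 × 10 = 2.67.
Net gain = 10 − 2.67 = 7.33. The private return per contributed unit (0.2667) is below 1, so free-riding is indeed the best response regardless of what the others do.

7.33 dollars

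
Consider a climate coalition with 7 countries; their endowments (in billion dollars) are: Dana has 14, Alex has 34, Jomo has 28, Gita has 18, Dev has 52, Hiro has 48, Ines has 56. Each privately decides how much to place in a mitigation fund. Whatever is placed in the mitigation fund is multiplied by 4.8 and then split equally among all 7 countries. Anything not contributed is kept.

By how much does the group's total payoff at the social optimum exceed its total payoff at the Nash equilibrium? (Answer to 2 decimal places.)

950.00 billion dollars

The private return per contributed unit is 4.8/7 = 0.6857 < 1 for every player regardless of endowment, so the Nash equilibrium is zero contribution and the group total is Σ E_j = 14 + 34 + 28 + 18 + 52 + 48 + 56 = 250.
Each contributed unit returns 4.800 to the group, so the social optimum is full contribution by everyone: group total = 4.800 × 250 = 1200.00.
Efficiency loss = (4.800 − 1) × 250 = 950.00.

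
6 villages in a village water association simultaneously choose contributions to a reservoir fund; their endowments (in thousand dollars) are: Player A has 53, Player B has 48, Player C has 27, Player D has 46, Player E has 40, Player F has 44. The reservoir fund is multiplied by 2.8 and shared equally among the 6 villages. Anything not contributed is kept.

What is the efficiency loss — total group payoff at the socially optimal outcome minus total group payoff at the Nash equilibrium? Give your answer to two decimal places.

The private return per contributed unit is 2.8/6 = 0.4667 < 1 for every player regardless of endowment, so the Nash equilibrium is zero contribution and the group total is Σ E_j = 53 + 48 + 27 + 46 + 40 + 44 = 258.
Each contributed unit returns 2.800 to the group, so the social optimum is full contribution by everyone: group total = 2.800 × 258 = 722.40.
Efficiency loss = (2.800 − 1) × 258 = 464.40.

464.40 thousand dollars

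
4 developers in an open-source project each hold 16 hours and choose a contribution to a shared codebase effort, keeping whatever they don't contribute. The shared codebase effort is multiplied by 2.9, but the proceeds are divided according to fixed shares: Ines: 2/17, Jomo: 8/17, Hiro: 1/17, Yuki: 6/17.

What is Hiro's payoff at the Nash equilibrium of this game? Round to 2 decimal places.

21.46 hours

For player j, contributing a unit is worthwhile iff 2.9 × (j's share) ≥ 1, i.e. iff j's share is at least 0.3448.
The shares above 0.3448 belong to Jomo and Yuki, contributing 16 each; the remaining 2 contribute 0. Total contributed: 32.
Hiro keeps 16 and receives 2.9 × 32 × 1/17 = 5.46 from the shared codebase effort, for a payoff of 21.46.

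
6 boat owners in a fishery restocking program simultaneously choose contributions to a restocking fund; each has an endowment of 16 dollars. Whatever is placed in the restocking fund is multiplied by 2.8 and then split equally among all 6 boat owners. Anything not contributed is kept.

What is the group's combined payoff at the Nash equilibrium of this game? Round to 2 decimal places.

96.00 dollars

Each contributed unit returns 2.8/6 = 0.4667 to its contributor — below 1 — so contributing 0 is dominant for every player. At the Nash equilibrium everyone keeps their 16, and the group total is 6 × 16 = 96.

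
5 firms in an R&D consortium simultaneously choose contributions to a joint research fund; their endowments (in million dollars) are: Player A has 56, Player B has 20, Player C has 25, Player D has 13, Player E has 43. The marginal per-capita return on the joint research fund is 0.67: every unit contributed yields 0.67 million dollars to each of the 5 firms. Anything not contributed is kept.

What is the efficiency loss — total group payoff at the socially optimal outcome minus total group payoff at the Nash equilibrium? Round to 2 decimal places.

The private return per contributed unit is 0.67 < 1 for everyone, so the Nash equilibrium is zero contribution and the group total is Σ E_j = 56 + 20 + 25 + 13 + 43 = 157.
Each contributed unit returns 3.350 to the group, so the social optimum is full contribution by everyone: group total = 3.350 × 157 = 525.95.
Efficiency loss = (3.350 − 1) × 157 = 368.95.

368.95 million dollars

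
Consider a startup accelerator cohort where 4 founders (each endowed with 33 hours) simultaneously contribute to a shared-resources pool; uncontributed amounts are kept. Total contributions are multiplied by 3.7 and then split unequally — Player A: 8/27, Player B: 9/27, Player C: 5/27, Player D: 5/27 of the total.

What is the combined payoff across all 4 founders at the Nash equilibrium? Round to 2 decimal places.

For player j, contributing a unit is worthwhile iff 3.7 × (j's share) ≥ 1, i.e. iff j's share is at least 0.2703.
Player A and Player B clear that bar, contributing 33 each; the remaining 2 contribute 0. Total contributed: 66.
The shared-resources pool pays out 3.7 × 66 = 244.20 in total (split across the unequal shares, but the aggregate is all that matters for the group sum).
The 2 free-riders keep 33 each, adding 66. Group total = 66 + 244.20 = 310.20.

310.20 hours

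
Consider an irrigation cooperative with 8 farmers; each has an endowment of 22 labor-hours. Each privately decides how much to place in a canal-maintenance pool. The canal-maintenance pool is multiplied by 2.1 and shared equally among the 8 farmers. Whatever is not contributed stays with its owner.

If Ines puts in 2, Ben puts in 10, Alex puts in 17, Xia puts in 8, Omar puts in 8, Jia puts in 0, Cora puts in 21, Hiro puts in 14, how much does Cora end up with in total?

Total contributed: 2 + 10 + 17 + 8 + 8 + 0 + 21 + 14 = 80.
Each receives 2.1 × 80 / 8 = 21.00 from the canal-maintenance pool.
Cora keeps 22 − 21 = 1, so Cora's payoff is 1 + 21.00 = 22.00.

22.00 labor-hours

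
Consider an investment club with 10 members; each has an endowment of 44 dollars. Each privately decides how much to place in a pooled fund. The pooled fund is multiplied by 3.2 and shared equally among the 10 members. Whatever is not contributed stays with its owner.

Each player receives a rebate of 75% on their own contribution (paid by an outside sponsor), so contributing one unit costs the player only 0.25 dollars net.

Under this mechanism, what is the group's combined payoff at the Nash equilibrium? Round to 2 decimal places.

1738.00 dollars

With the mechanism, a contributed unit returns (3.2/10) / 0.25 = 1.2800 per unit of net cost to the contributor — now above 1 — so contributing fully is weakly dominant for every player.
So the Nash equilibrium is full contribution by all 10; the group earns 10 × (44 × 0.75 + 3.2 × 44) = 1738.00.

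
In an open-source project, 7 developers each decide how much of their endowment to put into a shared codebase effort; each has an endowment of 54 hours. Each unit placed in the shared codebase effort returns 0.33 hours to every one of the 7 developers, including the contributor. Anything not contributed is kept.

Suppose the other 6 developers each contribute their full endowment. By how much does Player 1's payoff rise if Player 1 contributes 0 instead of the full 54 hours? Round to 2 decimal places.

Switching from a contribution of 54 to 0 lets Player 1 keep an extra 54 hours, but lowers the shared codebase effort by 54, which costs Player 1 their own share of that drop: 0.33 × 54 = 17.82.
Net gain = 54 − 17.82 = 36.18. The private return per contributed unit (0.33) is below 1, so free-riding is indeed the best response regardless of what the others do.

36.18 hours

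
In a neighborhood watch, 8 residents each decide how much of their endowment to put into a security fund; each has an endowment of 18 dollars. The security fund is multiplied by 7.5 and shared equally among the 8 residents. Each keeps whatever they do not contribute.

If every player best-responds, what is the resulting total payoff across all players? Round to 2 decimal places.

Each contributed unit returns 7.5/8 = 0.9375 to its contributor — below 1 — so contributing 0 is dominant for every player. At the Nash equilibrium everyone keeps their 18, and the group total is 8 × 18 = 144.

144.00 dollars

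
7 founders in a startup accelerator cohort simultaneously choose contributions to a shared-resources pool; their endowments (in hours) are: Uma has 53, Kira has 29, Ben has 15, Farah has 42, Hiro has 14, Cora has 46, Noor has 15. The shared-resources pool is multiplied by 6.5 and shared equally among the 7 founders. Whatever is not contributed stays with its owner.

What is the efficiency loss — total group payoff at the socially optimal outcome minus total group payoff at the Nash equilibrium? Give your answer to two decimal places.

The private return per contributed unit is 6.5/7 = 0.9286 < 1 for every player regardless of endowment, so the Nash equilibrium is zero contribution and the group total is Σ E_j = 53 + 29 + 15 + 42 + 14 + 46 + 15 = 214.
Each contributed unit returns 6.500 to the group, so the social optimum is full contribution by everyone: group total = 6.500 × 214 = 1391.00.
Efficiency loss = (6.500 − 1) × 214 = 1177.00.

1177.00 hours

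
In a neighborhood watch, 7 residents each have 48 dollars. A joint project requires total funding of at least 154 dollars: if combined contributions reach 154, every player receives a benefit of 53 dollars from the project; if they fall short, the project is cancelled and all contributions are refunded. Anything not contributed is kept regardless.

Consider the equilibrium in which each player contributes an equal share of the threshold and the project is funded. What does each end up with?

79 dollars

Equal share of the threshold: 154/7 = 22.
At this profile no one gains by cutting their contribution: any cut drops the total below 154, the project is cancelled, contributions are refunded, and the deviator ends with 48, which is less than 48 − 22 + 53 = 79. Contributing more than 22 just wastes the excess. So contributing exactly 22 is a best response.
Each player's payoff: 48 − 22 + 53 = 79.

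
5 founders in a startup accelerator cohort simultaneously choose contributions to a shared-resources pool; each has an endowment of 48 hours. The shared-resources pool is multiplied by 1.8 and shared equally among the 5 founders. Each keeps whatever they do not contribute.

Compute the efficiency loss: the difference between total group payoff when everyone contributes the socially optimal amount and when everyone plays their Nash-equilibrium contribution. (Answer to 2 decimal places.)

Each contributed unit returns 1.8/5 = 0.3600 to its contributor — below 1 — so contributing 0 is dominant for every player. At the Nash equilibrium everyone keeps their 48, and the group total is 5 × 48 = 240.
Each contributed unit returns 1.800 to the group as a whole (0.3600 to each of 5 players), which exceeds 1, so the social optimum is full contribution: group total = 1.800 × 240 = 432.00.
Efficiency loss = 432.00 − 240 = 192.00.

192.00 hours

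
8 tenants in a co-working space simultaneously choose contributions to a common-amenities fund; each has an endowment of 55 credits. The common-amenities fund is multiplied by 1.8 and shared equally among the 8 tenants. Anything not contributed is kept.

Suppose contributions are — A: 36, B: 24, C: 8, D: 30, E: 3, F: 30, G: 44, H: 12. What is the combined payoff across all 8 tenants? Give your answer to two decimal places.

Total contributed: 36 + 24 + 8 + 30 + 3 + 30 + 44 + 12 = 187; total kept: 8 × 55 − 187 = 253.
The common-amenities fund pays out 1.8 × 187 = 336.60 in aggregate.
Group total = 253 + 336.60 = 589.60.

589.60 credits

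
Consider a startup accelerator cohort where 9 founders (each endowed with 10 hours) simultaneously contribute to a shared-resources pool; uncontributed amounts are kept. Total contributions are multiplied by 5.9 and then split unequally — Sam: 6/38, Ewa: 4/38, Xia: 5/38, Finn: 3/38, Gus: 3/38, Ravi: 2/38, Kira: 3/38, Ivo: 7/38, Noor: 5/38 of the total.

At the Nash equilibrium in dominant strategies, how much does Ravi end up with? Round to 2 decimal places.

13.11 hours

For player j, contributing a unit is worthwhile iff 5.9 × (j's share) ≥ 1, i.e. iff j's share is at least 0.1695.
Ivo alone (share 7/38) is above the threshold, contributing 10; the remaining 8 contribute 0. Total contributed: 10.
Ravi keeps 10 and receives 5.9 × 10 × 2/38 = 3.11 from the shared-resources pool, for a payoff of 13.11.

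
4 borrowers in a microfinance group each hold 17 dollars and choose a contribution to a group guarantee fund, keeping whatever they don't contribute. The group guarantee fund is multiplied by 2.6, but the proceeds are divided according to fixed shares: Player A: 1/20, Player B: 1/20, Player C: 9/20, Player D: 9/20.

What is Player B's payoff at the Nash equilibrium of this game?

21.42 dollars

Each unit j contributes comes back to j as 2.6 × (j's share), so j prefers to contribute only if that share exceeds 1/2.6 = 0.3846; otherwise keeping the unit dominates.
Player C and Player D clear that bar, contributing 17 each; the remaining 2 contribute 0. Total contributed: 34.
Player B keeps 17 and receives 2.6 × 34 × 1/20 = 4.42 from the group guarantee fund, for a payoff of 21.42.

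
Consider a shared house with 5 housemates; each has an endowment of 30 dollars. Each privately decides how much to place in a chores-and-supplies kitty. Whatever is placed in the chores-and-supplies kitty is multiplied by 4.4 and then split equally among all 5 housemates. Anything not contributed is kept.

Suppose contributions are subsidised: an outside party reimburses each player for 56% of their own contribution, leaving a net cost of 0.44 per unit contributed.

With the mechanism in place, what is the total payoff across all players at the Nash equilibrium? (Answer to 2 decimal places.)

Under the mechanism each unit contributed yields (4.4/5) / 0.44 = 2.0000 back to its contributor per unit of net cost, which exceeds 1, making full contribution the dominant choice for everyone.
So the Nash equilibrium is full contribution by all 5; the group earns 5 × (30 × 0.56 + 4.4 × 30) = 744.00.

744.00 dollars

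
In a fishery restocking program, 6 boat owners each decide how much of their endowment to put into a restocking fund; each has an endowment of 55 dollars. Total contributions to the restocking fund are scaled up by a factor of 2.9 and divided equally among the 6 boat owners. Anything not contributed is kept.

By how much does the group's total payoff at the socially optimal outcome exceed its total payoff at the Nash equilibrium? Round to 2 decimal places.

627.00 dollars

Each contributed unit returns 2.9/6 = 0.4833 to its contributor — below 1 — so contributing 0 is dominant for every player. At the Nash equilibrium everyone keeps their 55, and the group total is 6 × 55 = 330.
Each contributed unit returns 2.900 to the group as a whole (0.4833 to each of 6 players), which exceeds 1, so the social optimum is full contribution: group total = 2.900 × 330 = 957.00.
Efficiency loss = 957.00 − 330 = 627.00.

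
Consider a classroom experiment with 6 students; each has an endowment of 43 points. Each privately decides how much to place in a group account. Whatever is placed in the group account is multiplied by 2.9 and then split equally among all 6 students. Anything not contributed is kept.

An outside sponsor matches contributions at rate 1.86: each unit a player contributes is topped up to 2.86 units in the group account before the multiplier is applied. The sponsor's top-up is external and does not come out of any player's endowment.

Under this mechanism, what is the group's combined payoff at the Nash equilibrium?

2139.85 points

With the mechanism, a contributed unit returns 2.9 × 2.86 / 6 = 1.3823 per unit of net cost to the contributor — now above 1 — so contributing fully is weakly dominant for every player.
So the Nash equilibrium is full contribution by all 6; the group earns 2.9 × 2.86 × 258 = 2139.85.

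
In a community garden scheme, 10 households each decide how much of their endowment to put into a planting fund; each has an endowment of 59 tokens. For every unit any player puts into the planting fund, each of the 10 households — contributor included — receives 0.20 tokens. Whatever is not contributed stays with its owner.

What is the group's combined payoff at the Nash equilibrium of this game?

The private return per contributed unit is 0.20 < 1, so contributing 0 is dominant for every player. At the Nash equilibrium everyone keeps their 59, and the group total is 10 × 59 = 590.

590.00 tokens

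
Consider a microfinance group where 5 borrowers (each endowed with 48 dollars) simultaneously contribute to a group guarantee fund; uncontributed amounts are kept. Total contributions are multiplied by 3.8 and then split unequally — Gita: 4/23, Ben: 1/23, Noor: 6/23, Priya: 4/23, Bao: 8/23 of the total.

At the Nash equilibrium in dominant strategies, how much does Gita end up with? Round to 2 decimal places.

Each unit j contributes comes back to j as 3.8 × (j's share), so j prefers to contribute only if that share exceeds 1/3.8 = 0.2632; otherwise keeping the unit dominates.
The only share above 0.2632 is Bao's 8/23, contributing 48; the remaining 4 contribute 0. Total contributed: 48.
Gita keeps 48 and receives 3.8 × 48 × 4/23 = 31.72 from the group guarantee fund, for a payoff of 79.72.

79.72 dollars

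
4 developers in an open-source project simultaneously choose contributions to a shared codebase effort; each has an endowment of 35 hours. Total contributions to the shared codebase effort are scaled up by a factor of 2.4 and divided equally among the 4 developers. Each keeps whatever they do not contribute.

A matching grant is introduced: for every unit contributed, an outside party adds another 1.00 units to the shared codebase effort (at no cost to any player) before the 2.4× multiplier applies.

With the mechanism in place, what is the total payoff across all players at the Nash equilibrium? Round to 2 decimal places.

672.00 hours

With the mechanism, a contributed unit returns 2.4 × 2.00 / 4 = 1.2000 per unit of net cost to the contributor — now above 1 — so contributing fully is weakly dominant for every player.
So the Nash equilibrium is full contribution by all 4; the group earns 2.4 × 2.00 × 140 = 672.00.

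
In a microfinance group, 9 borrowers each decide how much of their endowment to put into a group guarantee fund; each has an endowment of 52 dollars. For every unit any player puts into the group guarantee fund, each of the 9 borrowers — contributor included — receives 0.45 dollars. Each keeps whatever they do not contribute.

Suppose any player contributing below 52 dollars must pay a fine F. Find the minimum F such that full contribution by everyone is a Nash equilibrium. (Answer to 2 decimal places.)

28.60 dollars

Given the others contribute fully, the best deviation is to contribute 0 (any partial contribution still incurs the fine and gives up units whose private return 0.45 is below 1).
Deviating from 52 to 0 saves 52 dollars but forfeits the deviator's share of the drop in the group guarantee fund: 0.45 × 52 = 23.40.
So the deviation gain is 52 − 23.40 = 28.60, and the fine must be at least 28.60 dollars to wipe it out.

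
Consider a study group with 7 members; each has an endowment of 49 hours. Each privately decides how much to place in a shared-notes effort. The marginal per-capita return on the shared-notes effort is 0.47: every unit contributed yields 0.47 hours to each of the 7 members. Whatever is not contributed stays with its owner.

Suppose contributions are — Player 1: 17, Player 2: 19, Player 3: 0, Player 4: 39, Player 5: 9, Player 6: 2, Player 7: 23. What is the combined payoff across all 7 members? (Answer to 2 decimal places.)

Total contributed: 17 + 19 + 0 + 39 + 9 + 2 + 23 = 109; total kept: 7 × 49 − 109 = 234.
The shared-notes effort pays out 0.47 × 7 × 109 = 358.61 in aggregate.
Group total = 234 + 358.61 = 592.61.

592.61 hours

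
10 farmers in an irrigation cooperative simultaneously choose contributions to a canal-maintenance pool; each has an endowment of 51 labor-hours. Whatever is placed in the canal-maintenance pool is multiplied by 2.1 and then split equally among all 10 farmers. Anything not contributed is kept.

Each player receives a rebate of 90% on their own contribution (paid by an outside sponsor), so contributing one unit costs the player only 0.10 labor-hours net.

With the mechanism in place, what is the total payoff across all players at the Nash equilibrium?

1530.00 labor-hours

With the mechanism, a contributed unit returns (2.1/10) / 0.10 = 2.1000 per unit of net cost to the contributor — now above 1 — so contributing fully is weakly dominant for every player.
So the Nash equilibrium is full contribution by all 10; the group earns 10 × (51 × 0.90 + 2.1 × 51) = 1530.00.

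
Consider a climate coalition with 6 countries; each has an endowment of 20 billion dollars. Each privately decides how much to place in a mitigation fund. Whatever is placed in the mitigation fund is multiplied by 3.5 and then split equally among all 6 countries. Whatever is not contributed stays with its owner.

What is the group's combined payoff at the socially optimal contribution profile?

Each contributed unit returns 3.500 to the group as a whole (0.5833 to each of 6 players), which exceeds 1, so the social optimum is full contribution: group total = 3.500 × 120 = 420.00.

420.00 billion dollars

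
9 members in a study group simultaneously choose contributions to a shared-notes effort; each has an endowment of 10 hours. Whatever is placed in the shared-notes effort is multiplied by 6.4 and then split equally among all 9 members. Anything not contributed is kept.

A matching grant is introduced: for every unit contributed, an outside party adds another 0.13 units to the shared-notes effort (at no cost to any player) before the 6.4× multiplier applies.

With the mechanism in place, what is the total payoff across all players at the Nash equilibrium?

90.00 hours

Even with the mechanism, each unit contributed returns only 6.4 × 1.13 / 9 = 0.8036 per unit of net cost, so contributing nothing is still dominant.
Everyone keeps their endowment and the group total is 9 × 10 = 90.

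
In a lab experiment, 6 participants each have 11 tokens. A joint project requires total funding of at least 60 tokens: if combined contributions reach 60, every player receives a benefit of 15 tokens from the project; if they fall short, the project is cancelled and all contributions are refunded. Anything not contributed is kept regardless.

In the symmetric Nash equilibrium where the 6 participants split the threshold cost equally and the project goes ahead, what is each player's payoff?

Equal share of the threshold: 60/6 = 10.
At this profile no one gains by cutting their contribution: any cut drops the total below 60, the project is cancelled, contributions are refunded, and the deviator ends with 11, which is less than 11 − 10 + 15 = 16. Contributing more than 10 just wastes the excess. So contributing exactly 10 is a best response.
Each player's payoff: 11 − 10 + 15 = 16.

16 tokens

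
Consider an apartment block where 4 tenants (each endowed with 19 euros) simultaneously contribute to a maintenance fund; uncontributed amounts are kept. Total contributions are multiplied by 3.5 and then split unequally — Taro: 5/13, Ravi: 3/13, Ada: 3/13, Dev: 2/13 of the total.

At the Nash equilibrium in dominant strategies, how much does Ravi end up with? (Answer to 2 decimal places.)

34.35 euros

For player j, contributing a unit is worthwhile iff 3.5 × (j's share) ≥ 1, i.e. iff j's share is at least 0.2857.
Taro alone (share 5/13) is above the threshold, contributing 19; the remaining 3 contribute 0. Total contributed: 19.
Ravi keeps 19 and receives 3.5 × 19 × 3/13 = 15.35 from the maintenance fund, for a payoff of 34.35.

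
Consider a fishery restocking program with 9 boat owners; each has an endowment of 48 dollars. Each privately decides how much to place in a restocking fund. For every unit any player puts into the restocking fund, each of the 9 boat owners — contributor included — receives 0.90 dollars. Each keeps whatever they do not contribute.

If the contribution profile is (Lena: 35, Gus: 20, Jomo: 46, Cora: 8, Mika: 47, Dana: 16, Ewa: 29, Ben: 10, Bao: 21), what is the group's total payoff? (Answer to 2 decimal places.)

2079.20 dollars

Total contributed: 35 + 20 + 46 + 8 + 47 + 16 + 29 + 10 + 21 = 232; total kept: 9 × 48 − 232 = 200.
The restocking fund pays out 0.90 × 9 × 232 = 1879.20 in aggregate.
Group total = 200 + 1879.20 = 2079.20.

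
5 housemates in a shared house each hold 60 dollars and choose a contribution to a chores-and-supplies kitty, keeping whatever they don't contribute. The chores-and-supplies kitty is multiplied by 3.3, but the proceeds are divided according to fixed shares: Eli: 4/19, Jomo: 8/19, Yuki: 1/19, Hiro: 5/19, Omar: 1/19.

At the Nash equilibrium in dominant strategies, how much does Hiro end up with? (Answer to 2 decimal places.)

For player j, contributing a unit is worthwhile iff 3.3 × (j's share) ≥ 1, i.e. iff j's share is at least 0.3030.
Only Jomo (8/19) clears that bar, contributing 60; the remaining 4 contribute 0. Total contributed: 60.
Hiro keeps 60 and receives 3.3 × 60 × 5/19 = 52.11 from the chores-and-supplies kitty, for a payoff of 112.11.

112.11 dollars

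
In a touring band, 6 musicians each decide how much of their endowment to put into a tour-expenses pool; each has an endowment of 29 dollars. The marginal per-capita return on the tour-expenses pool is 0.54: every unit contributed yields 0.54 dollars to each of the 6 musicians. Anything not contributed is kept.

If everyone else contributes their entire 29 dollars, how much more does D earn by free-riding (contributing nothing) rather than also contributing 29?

13.34 dollars

Switching from a contribution of 29 to 0 lets D keep an extra 29 dollars, but lowers the tour-expenses pool by 29, which costs D their own share of that drop: 0.54 × 29 = 15.66.
Net gain = 29 − 15.66 = 13.34. The private return per contributed unit (0.54) is below 1, so free-riding is indeed the best response regardless of what the others do.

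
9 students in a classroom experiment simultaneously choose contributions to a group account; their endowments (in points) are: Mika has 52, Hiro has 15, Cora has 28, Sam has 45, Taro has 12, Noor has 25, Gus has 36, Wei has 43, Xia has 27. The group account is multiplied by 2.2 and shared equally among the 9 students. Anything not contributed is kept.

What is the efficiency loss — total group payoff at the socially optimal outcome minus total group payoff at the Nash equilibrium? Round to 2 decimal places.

339.60 points

The private return per contributed unit is 2.2/9 = 0.2444 < 1 for every player regardless of endowment, so the Nash equilibrium is zero contribution and the group total is Σ E_j = 52 + 15 + 28 + 45 + 12 + 25 + 36 + 43 + 27 = 283.
Each contributed unit returns 2.200 to the group, so the social optimum is full contribution by everyone: group total = 2.200 × 283 = 622.60.
Efficiency loss = (2.200 − 1) × 283 = 339.60.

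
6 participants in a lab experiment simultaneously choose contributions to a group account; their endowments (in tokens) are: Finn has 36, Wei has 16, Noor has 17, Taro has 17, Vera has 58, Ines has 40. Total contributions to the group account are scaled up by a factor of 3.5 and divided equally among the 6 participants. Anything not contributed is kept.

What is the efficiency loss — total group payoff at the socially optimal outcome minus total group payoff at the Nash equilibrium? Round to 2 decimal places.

460.00 tokens

The private return per contributed unit is 3.5/6 = 0.5833 < 1 for every player regardless of endowment, so the Nash equilibrium is zero contribution and the group total is Σ E_j = 36 + 16 + 17 + 17 + 58 + 40 = 184.
Each contributed unit returns 3.500 to the group, so the social optimum is full contribution by everyone: group total = 3.500 × 184 = 644.00.
Efficiency loss = (3.500 − 1) × 184 = 460.00.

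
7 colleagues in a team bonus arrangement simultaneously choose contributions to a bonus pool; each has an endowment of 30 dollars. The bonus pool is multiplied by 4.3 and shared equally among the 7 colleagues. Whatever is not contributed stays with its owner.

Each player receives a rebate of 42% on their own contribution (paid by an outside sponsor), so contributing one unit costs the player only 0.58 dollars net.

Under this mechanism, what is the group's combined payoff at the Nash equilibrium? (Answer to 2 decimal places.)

991.20 dollars

With the mechanism, a contributed unit returns (4.3/7) / 0.58 = 1.0591 per unit of net cost to the contributor — now above 1 — so contributing fully is weakly dominant for every player.
So the Nash equilibrium is full contribution by all 7; the group earns 7 × (30 × 0.42 + 4.3 × 30) = 991.20.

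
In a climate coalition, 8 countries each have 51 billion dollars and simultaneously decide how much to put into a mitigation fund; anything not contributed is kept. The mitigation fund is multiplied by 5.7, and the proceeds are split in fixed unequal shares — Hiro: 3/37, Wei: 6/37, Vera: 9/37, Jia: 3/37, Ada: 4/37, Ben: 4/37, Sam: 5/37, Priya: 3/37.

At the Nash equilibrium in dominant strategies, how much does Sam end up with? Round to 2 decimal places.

90.28 billion dollars

A player with share s gets back 5.7·s per unit contributed, so full contribution is dominant for anyone with s > 1/5.7 = 0.1754 and zero contribution is dominant for anyone below.
The only share above 0.1754 is Vera's 9/37, contributing 51; the remaining 7 contribute 0. Total contributed: 51.
Sam keeps 51 and receives 5.7 × 51 × 5/37 = 39.28 from the mitigation fund, for a payoff of 90.28.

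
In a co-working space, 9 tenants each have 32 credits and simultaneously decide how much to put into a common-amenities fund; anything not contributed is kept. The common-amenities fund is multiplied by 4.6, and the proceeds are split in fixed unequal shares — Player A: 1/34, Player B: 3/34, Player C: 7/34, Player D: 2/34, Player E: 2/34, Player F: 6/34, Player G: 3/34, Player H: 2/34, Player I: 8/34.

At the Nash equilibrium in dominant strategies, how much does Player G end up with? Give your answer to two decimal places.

For player j, contributing a unit is worthwhile iff 4.6 × (j's share) ≥ 1, i.e. iff j's share is at least 0.2174.
Only Player I (8/34) clears that bar, contributing 32; the remaining 8 contribute 0. Total contributed: 32.
Player G keeps 32 and receives 4.6 × 32 × 3/34 = 12.99 from the common-amenities fund, for a payoff of 44.99.

44.99 credits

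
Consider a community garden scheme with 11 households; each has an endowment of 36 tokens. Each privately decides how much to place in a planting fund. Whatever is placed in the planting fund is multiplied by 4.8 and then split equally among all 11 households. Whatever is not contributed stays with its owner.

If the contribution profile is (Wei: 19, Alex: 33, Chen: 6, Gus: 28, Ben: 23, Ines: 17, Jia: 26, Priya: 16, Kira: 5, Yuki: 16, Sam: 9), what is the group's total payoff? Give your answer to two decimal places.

1148.40 tokens

Total contributed: 19 + 33 + 6 + 28 + 23 + 17 + 26 + 16 + 5 + 16 + 9 = 198; total kept: 11 × 36 − 198 = 198.
The planting fund pays out 4.8 × 198 = 950.40 in aggregate.
Group total = 198 + 950.40 = 1148.40.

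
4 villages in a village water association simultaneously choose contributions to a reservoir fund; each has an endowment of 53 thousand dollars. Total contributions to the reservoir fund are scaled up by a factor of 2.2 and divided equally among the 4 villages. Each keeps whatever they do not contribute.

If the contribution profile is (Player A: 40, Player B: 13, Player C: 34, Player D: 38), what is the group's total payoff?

Total contributed: 40 + 13 + 34 + 38 = 125; total kept: 4 × 53 − 125 = 87.
The reservoir fund pays out 2.2 × 125 = 275.00 in aggregate.
Group total = 87 + 275.00 = 362.00.

362.00 thousand dollars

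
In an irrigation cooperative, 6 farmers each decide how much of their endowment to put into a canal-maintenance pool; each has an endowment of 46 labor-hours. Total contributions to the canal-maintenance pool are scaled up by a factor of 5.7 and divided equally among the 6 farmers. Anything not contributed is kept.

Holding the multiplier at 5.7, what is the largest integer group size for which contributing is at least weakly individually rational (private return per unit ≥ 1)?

5

Private return per unit is 5.7/(group size), which is ≥ 1 whenever the group size is ≤ 5.7.
The largest such integer is 5.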